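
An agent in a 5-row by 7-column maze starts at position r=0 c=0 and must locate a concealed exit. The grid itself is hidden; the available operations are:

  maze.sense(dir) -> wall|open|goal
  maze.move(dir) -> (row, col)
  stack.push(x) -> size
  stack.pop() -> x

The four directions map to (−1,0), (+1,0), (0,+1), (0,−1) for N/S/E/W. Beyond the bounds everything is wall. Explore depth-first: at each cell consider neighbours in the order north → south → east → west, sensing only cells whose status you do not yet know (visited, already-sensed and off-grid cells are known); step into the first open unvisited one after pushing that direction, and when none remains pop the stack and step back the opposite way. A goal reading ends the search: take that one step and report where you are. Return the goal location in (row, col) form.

Do: maze.sense[south]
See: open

Do: stack.push[south]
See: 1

Do: maze.move[south]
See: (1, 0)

Do: maze.sense[south]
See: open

Do: stack.push[south]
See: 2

Do: maze.move[south]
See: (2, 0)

Do: maze.sense[south]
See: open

Do: stack.push[south]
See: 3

Do: maze.move[south]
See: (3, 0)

Do: maze.sense[south]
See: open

Do: stack.push[south]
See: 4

Do: maze.move[south]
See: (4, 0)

Do: maze.sense[east]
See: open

Do: stack.push[east]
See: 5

Do: maze.move[east]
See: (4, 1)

Do: maze.sense[north]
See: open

Do: stack.push[north]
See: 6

Do: maze.move[north]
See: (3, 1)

Do: maze.sense[north]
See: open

Do: stack.push[north]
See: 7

Do: maze.move[north]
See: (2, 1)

Do: maze.sense[north]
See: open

Do: stack.push[north]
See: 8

Do: maze.move[north]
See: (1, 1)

Do: maze.sense[north]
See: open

Do: stack.push[north]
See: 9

Do: maze.move[north]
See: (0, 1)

Do: maze.sense[east]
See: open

Do: stack.push[east]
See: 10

Do: maze.move[east]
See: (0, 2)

Do: maze.sense[south]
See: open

Do: stack.push[south]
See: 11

Do: maze.move[south]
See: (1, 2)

Do: maze.sense[south]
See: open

Do: stack.push[south]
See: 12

Do: maze.move[south]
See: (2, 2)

Do: maze.sense[south]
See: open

Do: stack.push[south]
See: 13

Do: maze.move[south]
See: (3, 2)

Do: maze.sense[south]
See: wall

Do: maze.sense[east]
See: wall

Do: stack.pop[]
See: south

Do: maze.move[north]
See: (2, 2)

Do: maze.sense[east]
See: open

Do: stack.push[east]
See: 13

Do: maze.move[east]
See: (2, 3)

Do: maze.sense[north]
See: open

Do: stack.push[north]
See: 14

Do: maze.move[north]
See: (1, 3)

Do: maze.sense[north]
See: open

Do: stack.push[north]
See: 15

Do: maze.move[north]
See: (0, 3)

Do: maze.sense[east]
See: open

Do: stack.push[east]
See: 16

Do: maze.move[east]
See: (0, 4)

Do: maze.sense[south]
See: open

Do: stack.push[south]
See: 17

Do: maze.move[south]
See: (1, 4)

Do: maze.sense[south]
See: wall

Do: maze.sense[east]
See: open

Do: stack.push[east]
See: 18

Do: maze.move[east]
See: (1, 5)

Do: maze.sense[north]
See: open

Do: stack.push[north]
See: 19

Do: maze.move[north]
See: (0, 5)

Do: maze.sense[east]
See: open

Do: stack.push[east]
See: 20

Do: maze.move[east]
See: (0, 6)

Do: maze.sense[south]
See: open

Do: stack.push[south]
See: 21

Do: maze.move[south]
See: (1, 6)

Do: maze.sense[south]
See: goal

Do: maze.move[south]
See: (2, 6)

Answer: (2, 6)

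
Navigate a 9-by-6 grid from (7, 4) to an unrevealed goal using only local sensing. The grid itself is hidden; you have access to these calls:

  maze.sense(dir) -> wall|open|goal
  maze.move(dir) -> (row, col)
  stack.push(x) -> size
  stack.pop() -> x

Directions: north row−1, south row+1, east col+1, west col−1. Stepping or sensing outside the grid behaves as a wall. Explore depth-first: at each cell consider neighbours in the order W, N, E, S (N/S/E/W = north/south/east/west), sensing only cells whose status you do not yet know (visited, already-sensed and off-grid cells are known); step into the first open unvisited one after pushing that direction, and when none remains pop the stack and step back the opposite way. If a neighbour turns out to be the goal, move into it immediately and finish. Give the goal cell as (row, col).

Act: sense[dir=west]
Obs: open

Act: push[x=west]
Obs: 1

Act: move[dir=west]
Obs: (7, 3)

Act: sense[dir=west]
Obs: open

Act: push[x=west]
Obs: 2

Act: move[dir=west]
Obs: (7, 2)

Act: sense[dir=west]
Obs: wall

Act: sense[dir=north]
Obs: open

Act: push[x=north]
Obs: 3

Act: move[dir=north]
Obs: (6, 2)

Act: sense[dir=west]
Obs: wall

Act: sense[dir=north]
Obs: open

Act: push[x=north]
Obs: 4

Act: move[dir=north]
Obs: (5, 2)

Act: sense[dir=west]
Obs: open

Act: push[x=west]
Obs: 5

Act: move[dir=west]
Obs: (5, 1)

Act: sense[dir=west]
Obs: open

Act: push[x=west]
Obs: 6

Act: move[dir=west]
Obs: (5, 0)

Act: sense[dir=north]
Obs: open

Act: push[x=north]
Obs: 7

Act: move[dir=north]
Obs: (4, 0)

Act: sense[dir=north]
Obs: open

Act: push[x=north]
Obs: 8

Act: move[dir=north]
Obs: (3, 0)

Act: sense[dir=north]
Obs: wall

Act: sense[dir=east]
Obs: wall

Act: pop[]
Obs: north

Act: move[dir=south]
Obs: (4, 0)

Act: sense[dir=east]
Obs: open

Act: push[x=east]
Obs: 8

Act: move[dir=east]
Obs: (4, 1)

Act: sense[dir=east]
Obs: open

Act: push[x=east]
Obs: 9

Act: move[dir=east]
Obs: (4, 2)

Act: sense[dir=north]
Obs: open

Act: push[x=north]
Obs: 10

Act: move[dir=north]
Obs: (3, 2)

Act: sense[dir=north]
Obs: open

Act: push[x=north]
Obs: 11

Act: move[dir=north]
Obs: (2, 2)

Act: sense[dir=west]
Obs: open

Act: push[x=west]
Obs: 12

Act: move[dir=west]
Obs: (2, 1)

Act: sense[dir=north]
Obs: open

Act: push[x=north]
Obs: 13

Act: move[dir=north]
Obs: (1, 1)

Act: sense[dir=west]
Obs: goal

Act: move[dir=west]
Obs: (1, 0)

Answer: (1, 0)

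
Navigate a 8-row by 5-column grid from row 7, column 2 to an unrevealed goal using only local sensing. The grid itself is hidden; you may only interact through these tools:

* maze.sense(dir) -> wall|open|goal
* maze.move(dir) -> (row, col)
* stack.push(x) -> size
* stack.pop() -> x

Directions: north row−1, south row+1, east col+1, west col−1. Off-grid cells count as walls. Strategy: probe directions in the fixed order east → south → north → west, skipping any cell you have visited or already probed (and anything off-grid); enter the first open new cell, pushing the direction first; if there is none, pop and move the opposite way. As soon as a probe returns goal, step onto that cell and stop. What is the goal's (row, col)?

Step: maze.sense[east]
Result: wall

Step: maze.sense[north]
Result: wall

Step: maze.sense[west]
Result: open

Step: stack.push[west]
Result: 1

Step: maze.move[west]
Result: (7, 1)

Step: maze.sense[north]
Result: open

Step: stack.push[north]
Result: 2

Step: maze.move[north]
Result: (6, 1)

Step: maze.sense[north]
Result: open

Step: stack.push[north]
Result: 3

Step: maze.move[north]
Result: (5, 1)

Step: maze.sense[east]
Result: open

Step: stack.push[east]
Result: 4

Step: maze.move[east]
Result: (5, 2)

Step: maze.sense[east]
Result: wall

Step: maze.sense[north]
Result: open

Step: stack.push[north]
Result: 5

Step: maze.move[north]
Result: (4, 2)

Step: maze.sense[east]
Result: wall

Step: maze.sense[north]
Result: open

Step: stack.push[north]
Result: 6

Step: maze.move[north]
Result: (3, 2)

Step: maze.sense[east]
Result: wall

Step: maze.sense[north]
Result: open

Step: stack.push[north]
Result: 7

Step: maze.move[north]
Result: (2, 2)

Step: maze.sense[east]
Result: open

Step: stack.push[east]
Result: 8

Step: maze.move[east]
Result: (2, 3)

Step: maze.sense[east]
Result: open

Step: stack.push[east]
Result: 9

Step: maze.move[east]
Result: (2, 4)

Step: maze.sense[south]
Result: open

Step: stack.push[south]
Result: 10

Step: maze.move[south]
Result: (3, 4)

Step: maze.sense[south]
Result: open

Step: stack.push[south]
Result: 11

Step: maze.move[south]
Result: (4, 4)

Step: maze.sense[south]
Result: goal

Step: maze.move[south]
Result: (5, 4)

Answer: (5, 4)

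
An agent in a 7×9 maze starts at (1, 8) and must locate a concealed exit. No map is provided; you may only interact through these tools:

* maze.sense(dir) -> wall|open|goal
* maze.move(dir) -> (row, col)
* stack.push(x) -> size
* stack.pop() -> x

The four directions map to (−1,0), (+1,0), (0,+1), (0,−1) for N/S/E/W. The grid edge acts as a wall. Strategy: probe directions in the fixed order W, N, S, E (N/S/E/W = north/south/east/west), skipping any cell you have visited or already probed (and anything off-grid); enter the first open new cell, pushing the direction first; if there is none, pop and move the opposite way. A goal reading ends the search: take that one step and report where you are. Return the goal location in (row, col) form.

// sense(dir='west') : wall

// sense(dir='north') : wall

// sense(dir='south') : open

// push(x='south') : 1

// move(dir='south') : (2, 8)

// sense(dir='west') : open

// push(x='west') : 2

// move(dir='west') : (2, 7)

// sense(dir='west') : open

// push(x='west') : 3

// move(dir='west') : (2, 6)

// sense(dir='west') : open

// push(x='west') : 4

// move(dir='west') : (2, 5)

// sense(dir='west') : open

// push(x='west') : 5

// move(dir='west') : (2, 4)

// sense(dir='west') : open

// push(x='west') : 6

// move(dir='west') : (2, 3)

// sense(dir='west') : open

// push(x='west') : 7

// move(dir='west') : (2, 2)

// sense(dir='west') : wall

// sense(dir='north') : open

// push(x='north') : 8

// move(dir='north') : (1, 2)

// sense(dir='west') : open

// push(x='west') : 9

// move(dir='west') : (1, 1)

// sense(dir='west') : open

// push(x='west') : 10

// move(dir='west') : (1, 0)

// sense(dir='north') : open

// push(x='north') : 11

// move(dir='north') : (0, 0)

// sense(dir='east') : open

// push(x='east') : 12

// move(dir='east') : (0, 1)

// sense(dir='east') : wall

// pop() : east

// move(dir='west') : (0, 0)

// pop() : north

// move(dir='south') : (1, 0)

// sense(dir='south') : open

// push(x='south') : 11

// move(dir='south') : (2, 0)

// sense(dir='south') : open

// push(x='south') : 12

// move(dir='south') : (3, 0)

// sense(dir='south') : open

// push(x='south') : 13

// move(dir='south') : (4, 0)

// sense(dir='south') : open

// push(x='south') : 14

// move(dir='south') : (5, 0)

// sense(dir='south') : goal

// move(dir='south') : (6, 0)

Answer: (6, 0)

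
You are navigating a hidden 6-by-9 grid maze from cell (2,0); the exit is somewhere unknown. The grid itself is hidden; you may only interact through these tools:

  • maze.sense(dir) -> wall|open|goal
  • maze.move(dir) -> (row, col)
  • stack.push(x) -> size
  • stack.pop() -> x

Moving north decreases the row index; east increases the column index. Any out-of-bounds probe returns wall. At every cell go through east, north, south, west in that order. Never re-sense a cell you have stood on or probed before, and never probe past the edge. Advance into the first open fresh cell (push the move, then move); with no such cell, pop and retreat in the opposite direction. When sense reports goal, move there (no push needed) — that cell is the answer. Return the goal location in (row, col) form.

Invoking maze.sense with dir=east, yielding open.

Invoking stack.push with x=east, — result: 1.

Then maze.move with dir=east, giving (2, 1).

Next I call maze.sense with dir=east, and observe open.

I run stack.push with x=east, and get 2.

Invoking maze.move with dir=east, which returns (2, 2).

I call maze.sense with dir=east, and get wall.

Next I call maze.sense with dir=north, : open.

Then stack.push with x=north, giving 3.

Now I run maze.move with dir=north, and see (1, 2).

Next I call maze.sense with dir=east, and observe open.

Using stack.push with x=east, giving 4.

Next I call maze.move with dir=east, and see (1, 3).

I invoke maze.sense with dir=east, : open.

Then stack.push with x=east, and observe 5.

Calling maze.move with dir=east, : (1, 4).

Then maze.sense with dir=east, and see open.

Calling stack.push with x=east, yielding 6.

Now I run maze.move with dir=east, : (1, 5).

I invoke maze.sense with dir=east, which returns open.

Now I run stack.push with x=east, giving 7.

I run maze.move with dir=east, : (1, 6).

Invoking maze.sense with dir=east, yielding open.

I run stack.push with x=east, and see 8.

Calling maze.move with dir=east, and get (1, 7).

I use maze.sense with dir=east, — result: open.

Using stack.push with x=east, and see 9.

I invoke maze.move with dir=east, — result: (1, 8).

I run maze.sense with dir=north, : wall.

I use maze.sense with dir=south, yielding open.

Then stack.push with x=south, and see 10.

I run maze.move with dir=south, giving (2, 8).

I call maze.sense with dir=south, and get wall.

Using maze.sense with dir=west, : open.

Invoking stack.push with x=west, yielding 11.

Using maze.move with dir=west, and get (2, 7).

Calling maze.sense with dir=south, : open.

I invoke stack.push with x=south, which returns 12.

Invoking maze.move with dir=south, — result: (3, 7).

Now I run maze.sense with dir=south, giving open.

Calling stack.push with x=south, yielding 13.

I invoke maze.move with dir=south, yielding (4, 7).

Invoking maze.sense with dir=east, yielding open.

Using stack.push with x=east, yielding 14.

Calling maze.move with dir=east, which returns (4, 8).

I call maze.sense with dir=south, and get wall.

Using stack.pop(), and see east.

I invoke maze.move with dir=west, → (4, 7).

I run maze.sense with dir=south, → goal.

I call maze.move with dir=south, → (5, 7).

Answer: (5, 7)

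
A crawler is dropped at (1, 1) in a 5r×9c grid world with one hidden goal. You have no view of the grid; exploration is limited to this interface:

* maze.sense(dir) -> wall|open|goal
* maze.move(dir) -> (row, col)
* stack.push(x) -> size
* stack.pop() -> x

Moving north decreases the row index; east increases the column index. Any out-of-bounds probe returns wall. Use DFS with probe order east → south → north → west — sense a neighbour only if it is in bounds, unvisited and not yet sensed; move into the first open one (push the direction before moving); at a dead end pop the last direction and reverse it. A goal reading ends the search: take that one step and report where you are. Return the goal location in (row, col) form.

% sense dir='east'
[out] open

% push x='east'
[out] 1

% move dir='east'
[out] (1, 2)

% sense dir='east'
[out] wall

% sense dir='south'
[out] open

% push x='south'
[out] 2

% move dir='south'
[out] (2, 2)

% sense dir='east'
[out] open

% push x='east'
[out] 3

% move dir='east'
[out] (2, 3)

% sense dir='east'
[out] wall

% sense dir='south'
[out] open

% push x='south'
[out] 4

% move dir='south'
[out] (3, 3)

% sense dir='east'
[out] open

% push x='east'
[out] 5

% move dir='east'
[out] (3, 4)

% sense dir='east'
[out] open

% push x='east'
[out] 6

% move dir='east'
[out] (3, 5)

% sense dir='east'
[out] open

% push x='east'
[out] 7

% move dir='east'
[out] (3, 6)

% sense dir='east'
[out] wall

% sense dir='south'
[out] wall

% sense dir='north'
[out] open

% push x='north'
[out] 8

% move dir='north'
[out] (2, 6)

% sense dir='east'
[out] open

% push x='east'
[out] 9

% move dir='east'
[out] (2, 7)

% sense dir='east'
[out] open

% push x='east'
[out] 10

% move dir='east'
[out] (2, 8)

% sense dir='south'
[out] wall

% sense dir='north'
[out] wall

% pop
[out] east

% move dir='west'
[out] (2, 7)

% sense dir='north'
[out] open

% push x='north'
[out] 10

% move dir='north'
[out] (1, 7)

% sense dir='north'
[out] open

% push x='north'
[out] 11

% move dir='north'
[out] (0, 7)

% sense dir='east'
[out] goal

% move dir='east'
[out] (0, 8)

Answer: (0, 8)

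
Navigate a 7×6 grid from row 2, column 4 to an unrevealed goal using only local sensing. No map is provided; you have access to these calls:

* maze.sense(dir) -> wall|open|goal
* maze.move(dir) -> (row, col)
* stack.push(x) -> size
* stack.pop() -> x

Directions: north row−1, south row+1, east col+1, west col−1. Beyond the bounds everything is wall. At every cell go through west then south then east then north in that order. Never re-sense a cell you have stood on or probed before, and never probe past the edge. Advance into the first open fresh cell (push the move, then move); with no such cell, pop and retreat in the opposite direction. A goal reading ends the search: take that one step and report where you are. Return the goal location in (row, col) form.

·→ maze.sense(dir: west)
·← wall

·→ maze.sense(dir: south)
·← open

·→ stack.push(x: south)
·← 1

·→ maze.move(dir: south)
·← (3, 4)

·→ maze.sense(dir: west)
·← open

·→ stack.push(x: west)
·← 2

·→ maze.move(dir: west)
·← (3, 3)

·→ maze.sense(dir: west)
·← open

·→ stack.push(x: west)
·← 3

·→ maze.move(dir: west)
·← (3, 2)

·→ maze.sense(dir: west)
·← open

·→ stack.push(x: west)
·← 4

·→ maze.move(dir: west)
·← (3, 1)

·→ maze.sense(dir: west)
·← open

·→ stack.push(x: west)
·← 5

·→ maze.move(dir: west)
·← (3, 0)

·→ maze.sense(dir: south)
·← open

·→ stack.push(x: south)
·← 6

·→ maze.move(dir: south)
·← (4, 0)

·→ maze.sense(dir: south)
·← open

·→ stack.push(x: south)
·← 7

·→ maze.move(dir: south)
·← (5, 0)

·→ maze.sense(dir: south)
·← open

·→ stack.push(x: south)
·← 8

·→ maze.move(dir: south)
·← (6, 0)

·→ maze.sense(dir: east)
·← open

·→ stack.push(x: east)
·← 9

·→ maze.move(dir: east)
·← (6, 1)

·→ maze.sense(dir: east)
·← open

·→ stack.push(x: east)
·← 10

·→ maze.move(dir: east)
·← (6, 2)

·→ maze.sense(dir: east)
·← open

·→ stack.push(x: east)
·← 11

·→ maze.move(dir: east)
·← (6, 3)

·→ maze.sense(dir: east)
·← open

·→ stack.push(x: east)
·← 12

·→ maze.move(dir: east)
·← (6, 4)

·→ maze.sense(dir: east)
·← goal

·→ maze.move(dir: east)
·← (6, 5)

Answer: (6, 5)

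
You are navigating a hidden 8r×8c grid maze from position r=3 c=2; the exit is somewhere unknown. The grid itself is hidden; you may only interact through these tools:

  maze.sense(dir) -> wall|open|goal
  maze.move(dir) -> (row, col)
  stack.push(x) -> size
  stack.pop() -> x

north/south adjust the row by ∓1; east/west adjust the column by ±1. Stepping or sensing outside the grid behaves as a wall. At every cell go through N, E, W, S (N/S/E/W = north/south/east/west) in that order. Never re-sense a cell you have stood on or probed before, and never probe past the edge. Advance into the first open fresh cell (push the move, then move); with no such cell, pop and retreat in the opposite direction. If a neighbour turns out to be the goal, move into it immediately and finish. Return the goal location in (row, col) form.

·→ maze.sense(dir=north)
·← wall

·→ maze.sense(dir=east)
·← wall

·→ maze.sense(dir=west)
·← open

·→ stack.push(x=west)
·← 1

·→ maze.move(dir=west)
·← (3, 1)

·→ maze.sense(dir=north)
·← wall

·→ maze.sense(dir=west)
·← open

·→ stack.push(x=west)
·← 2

·→ maze.move(dir=west)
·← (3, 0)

·→ maze.sense(dir=north)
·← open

·→ stack.push(x=north)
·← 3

·→ maze.move(dir=north)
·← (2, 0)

·→ maze.sense(dir=north)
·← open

·→ stack.push(x=north)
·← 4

·→ maze.move(dir=north)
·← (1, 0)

·→ maze.sense(dir=north)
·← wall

·→ maze.sense(dir=east)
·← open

·→ stack.push(x=east)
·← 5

·→ maze.move(dir=east)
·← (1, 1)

·→ maze.sense(dir=north)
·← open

·→ stack.push(x=north)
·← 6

·→ maze.move(dir=north)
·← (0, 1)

·→ maze.sense(dir=east)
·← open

·→ stack.push(x=east)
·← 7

·→ maze.move(dir=east)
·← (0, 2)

·→ maze.sense(dir=east)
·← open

·→ stack.push(x=east)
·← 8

·→ maze.move(dir=east)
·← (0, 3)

·→ maze.sense(dir=east)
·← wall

·→ maze.sense(dir=south)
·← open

·→ stack.push(x=south)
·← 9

·→ maze.move(dir=south)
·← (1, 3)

·→ maze.sense(dir=east)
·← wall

·→ maze.sense(dir=west)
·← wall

·→ maze.sense(dir=south)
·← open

·→ stack.push(x=south)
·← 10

·→ maze.move(dir=south)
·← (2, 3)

·→ maze.sense(dir=east)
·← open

·→ stack.push(x=east)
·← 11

·→ maze.move(dir=east)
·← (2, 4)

·→ maze.sense(dir=east)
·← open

·→ stack.push(x=east)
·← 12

·→ maze.move(dir=east)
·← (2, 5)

·→ maze.sense(dir=north)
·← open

·→ stack.push(x=north)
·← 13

·→ maze.move(dir=north)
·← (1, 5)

·→ maze.sense(dir=north)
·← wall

·→ maze.sense(dir=east)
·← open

·→ stack.push(x=east)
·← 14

·→ maze.move(dir=east)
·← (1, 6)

·→ maze.sense(dir=north)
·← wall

·→ maze.sense(dir=east)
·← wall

·→ maze.sense(dir=south)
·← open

·→ stack.push(x=south)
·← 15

·→ maze.move(dir=south)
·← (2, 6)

·→ maze.sense(dir=east)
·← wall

·→ maze.sense(dir=south)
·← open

·→ stack.push(x=south)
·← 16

·→ maze.move(dir=south)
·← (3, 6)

·→ maze.sense(dir=east)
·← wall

·→ maze.sense(dir=west)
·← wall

·→ maze.sense(dir=south)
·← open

·→ stack.push(x=south)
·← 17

·→ maze.move(dir=south)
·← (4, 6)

·→ maze.sense(dir=east)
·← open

·→ stack.push(x=east)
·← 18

·→ maze.move(dir=east)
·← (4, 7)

·→ maze.sense(dir=south)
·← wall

·→ stack.pop()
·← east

·→ maze.move(dir=west)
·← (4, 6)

·→ maze.sense(dir=west)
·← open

·→ stack.push(x=west)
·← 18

·→ maze.move(dir=west)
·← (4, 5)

·→ maze.sense(dir=west)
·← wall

·→ maze.sense(dir=south)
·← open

·→ stack.push(x=south)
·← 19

·→ maze.move(dir=south)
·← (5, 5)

·→ maze.sense(dir=east)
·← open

·→ stack.push(x=east)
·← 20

·→ maze.move(dir=east)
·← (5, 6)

·→ maze.sense(dir=south)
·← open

·→ stack.push(x=south)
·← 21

·→ maze.move(dir=south)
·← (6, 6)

·→ maze.sense(dir=east)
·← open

·→ stack.push(x=east)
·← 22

·→ maze.move(dir=east)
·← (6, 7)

·→ maze.sense(dir=south)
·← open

·→ stack.push(x=south)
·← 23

·→ maze.move(dir=south)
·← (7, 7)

·→ maze.sense(dir=west)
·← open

·→ stack.push(x=west)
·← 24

·→ maze.move(dir=west)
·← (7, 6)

·→ maze.sense(dir=west)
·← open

·→ stack.push(x=west)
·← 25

·→ maze.move(dir=west)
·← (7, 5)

·→ maze.sense(dir=north)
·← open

·→ stack.push(x=north)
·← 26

·→ maze.move(dir=north)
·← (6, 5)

·→ maze.sense(dir=west)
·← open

·→ stack.push(x=west)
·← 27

·→ maze.move(dir=west)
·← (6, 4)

·→ maze.sense(dir=north)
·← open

·→ stack.push(x=north)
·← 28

·→ maze.move(dir=north)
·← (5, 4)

·→ maze.sense(dir=west)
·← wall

·→ stack.pop()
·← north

·→ maze.move(dir=south)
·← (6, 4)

·→ maze.sense(dir=west)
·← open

·→ stack.push(x=west)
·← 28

·→ maze.move(dir=west)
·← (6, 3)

·→ maze.sense(dir=west)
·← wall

·→ maze.sense(dir=south)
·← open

·→ stack.push(x=south)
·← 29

·→ maze.move(dir=south)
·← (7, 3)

·→ maze.sense(dir=east)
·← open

·→ stack.push(x=east)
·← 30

·→ maze.move(dir=east)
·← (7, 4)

·→ stack.pop()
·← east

·→ maze.move(dir=west)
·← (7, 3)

·→ maze.sense(dir=west)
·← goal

·→ maze.move(dir=west)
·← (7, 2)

Answer: (7, 2)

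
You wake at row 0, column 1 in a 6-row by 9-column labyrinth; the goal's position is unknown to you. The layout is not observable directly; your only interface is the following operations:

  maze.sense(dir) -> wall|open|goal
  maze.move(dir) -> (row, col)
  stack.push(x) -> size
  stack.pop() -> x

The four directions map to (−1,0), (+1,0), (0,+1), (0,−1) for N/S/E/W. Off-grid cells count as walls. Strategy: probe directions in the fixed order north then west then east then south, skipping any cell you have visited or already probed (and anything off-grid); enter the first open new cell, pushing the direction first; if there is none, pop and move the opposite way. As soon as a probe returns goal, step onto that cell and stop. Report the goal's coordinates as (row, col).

>>> maze.sense dir=west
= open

>>> stack.push x=west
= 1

>>> maze.move dir=west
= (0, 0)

>>> maze.sense dir=south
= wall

>>> stack.pop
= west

>>> maze.move dir=east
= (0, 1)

>>> maze.sense dir=east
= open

>>> stack.push x=east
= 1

>>> maze.move dir=east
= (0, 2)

>>> maze.sense dir=east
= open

>>> stack.push x=east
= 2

>>> maze.move dir=east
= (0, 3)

>>> maze.sense dir=east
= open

>>> stack.push x=east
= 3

>>> maze.move dir=east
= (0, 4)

>>> maze.sense dir=east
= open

>>> stack.push x=east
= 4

>>> maze.move dir=east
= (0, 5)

>>> maze.sense dir=east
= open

>>> stack.push x=east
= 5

>>> maze.move dir=east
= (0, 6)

>>> maze.sense dir=east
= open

>>> stack.push x=east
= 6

>>> maze.move dir=east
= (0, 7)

>>> maze.sense dir=east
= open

>>> stack.push x=east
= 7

>>> maze.move dir=east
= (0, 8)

>>> maze.sense dir=south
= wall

>>> stack.pop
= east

>>> maze.move dir=west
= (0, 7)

>>> maze.sense dir=south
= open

>>> stack.push x=south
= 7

>>> maze.move dir=south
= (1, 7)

>>> maze.sense dir=west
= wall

>>> maze.sense dir=south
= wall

>>> stack.pop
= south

>>> maze.move dir=north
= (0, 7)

>>> stack.pop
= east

>>> maze.move dir=west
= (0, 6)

>>> stack.pop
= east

>>> maze.move dir=west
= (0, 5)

>>> maze.sense dir=south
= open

>>> stack.push x=south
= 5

>>> maze.move dir=south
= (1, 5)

>>> maze.sense dir=west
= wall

>>> maze.sense dir=south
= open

>>> stack.push x=south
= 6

>>> maze.move dir=south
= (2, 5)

>>> maze.sense dir=west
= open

>>> stack.push x=west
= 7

>>> maze.move dir=west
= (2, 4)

>>> maze.sense dir=west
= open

>>> stack.push x=west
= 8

>>> maze.move dir=west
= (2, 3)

>>> maze.sense dir=north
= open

>>> stack.push x=north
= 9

>>> maze.move dir=north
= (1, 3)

>>> maze.sense dir=west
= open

>>> stack.push x=west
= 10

>>> maze.move dir=west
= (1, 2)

>>> maze.sense dir=west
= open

>>> stack.push x=west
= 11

>>> maze.move dir=west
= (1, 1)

>>> maze.sense dir=south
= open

>>> stack.push x=south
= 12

>>> maze.move dir=south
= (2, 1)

>>> maze.sense dir=west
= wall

>>> maze.sense dir=east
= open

>>> stack.push x=east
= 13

>>> maze.move dir=east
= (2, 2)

>>> maze.sense dir=south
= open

>>> stack.push x=south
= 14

>>> maze.move dir=south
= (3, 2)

>>> maze.sense dir=west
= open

>>> stack.push x=west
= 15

>>> maze.move dir=west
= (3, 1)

>>> maze.sense dir=west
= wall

>>> maze.sense dir=south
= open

>>> stack.push x=south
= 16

>>> maze.move dir=south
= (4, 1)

>>> maze.sense dir=west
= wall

>>> maze.sense dir=east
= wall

>>> maze.sense dir=south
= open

>>> stack.push x=south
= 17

>>> maze.move dir=south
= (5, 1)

>>> maze.sense dir=west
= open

>>> stack.push x=west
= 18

>>> maze.move dir=west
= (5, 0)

>>> stack.pop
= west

>>> maze.move dir=east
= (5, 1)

>>> maze.sense dir=east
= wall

>>> stack.pop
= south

>>> maze.move dir=north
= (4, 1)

>>> stack.pop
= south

>>> maze.move dir=north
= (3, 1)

>>> stack.pop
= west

>>> maze.move dir=east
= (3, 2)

>>> maze.sense dir=east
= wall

>>> stack.pop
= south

>>> maze.move dir=north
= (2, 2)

>>> stack.pop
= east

>>> maze.move dir=west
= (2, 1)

>>> stack.pop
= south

>>> maze.move dir=north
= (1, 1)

>>> stack.pop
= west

>>> maze.move dir=east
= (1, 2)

>>> stack.pop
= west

>>> maze.move dir=east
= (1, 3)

>>> stack.pop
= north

>>> maze.move dir=south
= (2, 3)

>>> stack.pop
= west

>>> maze.move dir=east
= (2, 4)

>>> maze.sense dir=south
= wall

>>> stack.pop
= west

>>> maze.move dir=east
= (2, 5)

>>> maze.sense dir=east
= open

>>> stack.push x=east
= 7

>>> maze.move dir=east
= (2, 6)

>>> maze.sense dir=south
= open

>>> stack.push x=south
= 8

>>> maze.move dir=south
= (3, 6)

>>> maze.sense dir=west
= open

>>> stack.push x=west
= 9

>>> maze.move dir=west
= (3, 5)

>>> maze.sense dir=south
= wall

>>> stack.pop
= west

>>> maze.move dir=east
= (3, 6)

>>> maze.sense dir=east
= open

>>> stack.push x=east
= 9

>>> maze.move dir=east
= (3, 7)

>>> maze.sense dir=east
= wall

>>> maze.sense dir=south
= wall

>>> stack.pop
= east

>>> maze.move dir=west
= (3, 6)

>>> maze.sense dir=south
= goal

>>> maze.move dir=south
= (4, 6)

Answer: (4, 6)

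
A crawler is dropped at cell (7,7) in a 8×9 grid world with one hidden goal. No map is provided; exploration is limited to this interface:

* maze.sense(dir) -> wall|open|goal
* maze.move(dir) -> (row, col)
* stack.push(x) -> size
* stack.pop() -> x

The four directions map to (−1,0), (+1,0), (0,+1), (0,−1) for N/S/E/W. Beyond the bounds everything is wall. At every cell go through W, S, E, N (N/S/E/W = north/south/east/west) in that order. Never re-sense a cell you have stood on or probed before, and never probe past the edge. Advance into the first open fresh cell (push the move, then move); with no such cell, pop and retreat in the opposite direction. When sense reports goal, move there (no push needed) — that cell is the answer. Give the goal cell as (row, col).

// 1. sense(dir: west) ~> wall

// 2. sense(dir: east) ~> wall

// 3. sense(dir: north) ~> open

// 4. push(x: north) ~> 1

// 5. move(dir: north) ~> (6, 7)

// 6. sense(dir: west) ~> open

// 7. push(x: west) ~> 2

// 8. move(dir: west) ~> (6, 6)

// 9. sense(dir: west) ~> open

// 10. push(x: west) ~> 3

// 11. move(dir: west) ~> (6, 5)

// 12. sense(dir: west) ~> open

// 13. push(x: west) ~> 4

// 14. move(dir: west) ~> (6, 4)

// 15. sense(dir: west) ~> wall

// 16. sense(dir: south) ~> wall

// 17. sense(dir: north) ~> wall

// 18. pop() ~> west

// 19. move(dir: east) ~> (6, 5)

// 20. sense(dir: south) ~> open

// 21. push(x: south) ~> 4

// 22. move(dir: south) ~> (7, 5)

// 23. pop() ~> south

// 24. move(dir: north) ~> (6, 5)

// 25. sense(dir: north) ~> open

// 26. push(x: north) ~> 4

// 27. move(dir: north) ~> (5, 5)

// 28. sense(dir: east) ~> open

// 29. push(x: east) ~> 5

// 30. move(dir: east) ~> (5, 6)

// 31. sense(dir: east) ~> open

// 32. push(x: east) ~> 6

// 33. move(dir: east) ~> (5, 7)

// 34. sense(dir: east) ~> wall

// 35. sense(dir: north) ~> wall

// 36. pop() ~> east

// 37. move(dir: west) ~> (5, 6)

// 38. sense(dir: north) ~> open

// 39. push(x: north) ~> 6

// 40. move(dir: north) ~> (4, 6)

// 41. sense(dir: west) ~> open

// 42. push(x: west) ~> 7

// 43. move(dir: west) ~> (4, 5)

// 44. sense(dir: west) ~> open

// 45. push(x: west) ~> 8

// 46. move(dir: west) ~> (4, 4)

// 47. sense(dir: west) ~> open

// 48. push(x: west) ~> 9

// 49. move(dir: west) ~> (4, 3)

// 50. sense(dir: west) ~> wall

// 51. sense(dir: south) ~> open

// 52. push(x: south) ~> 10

// 53. move(dir: south) ~> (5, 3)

// 54. sense(dir: west) ~> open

// 55. push(x: west) ~> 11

// 56. move(dir: west) ~> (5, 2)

// 57. sense(dir: west) ~> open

// 58. push(x: west) ~> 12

// 59. move(dir: west) ~> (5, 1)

// 60. sense(dir: west) ~> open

// 61. push(x: west) ~> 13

// 62. move(dir: west) ~> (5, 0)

// 63. sense(dir: south) ~> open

// 64. push(x: south) ~> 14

// 65. move(dir: south) ~> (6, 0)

// 66. sense(dir: south) ~> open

// 67. push(x: south) ~> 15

// 68. move(dir: south) ~> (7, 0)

// 69. sense(dir: east) ~> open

// 70. push(x: east) ~> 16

// 71. move(dir: east) ~> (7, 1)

// 72. sense(dir: east) ~> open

// 73. push(x: east) ~> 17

// 74. move(dir: east) ~> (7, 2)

// 75. sense(dir: east) ~> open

// 76. push(x: east) ~> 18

// 77. move(dir: east) ~> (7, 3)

// 78. pop() ~> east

// 79. move(dir: west) ~> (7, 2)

// 80. sense(dir: north) ~> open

// 81. push(x: north) ~> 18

// 82. move(dir: north) ~> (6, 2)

// 83. sense(dir: west) ~> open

// 84. push(x: west) ~> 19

// 85. move(dir: west) ~> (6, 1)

// 86. pop() ~> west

// 87. move(dir: east) ~> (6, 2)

// 88. pop() ~> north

// 89. move(dir: south) ~> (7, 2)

// 90. pop() ~> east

// 91. move(dir: west) ~> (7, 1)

// 92. pop() ~> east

// 93. move(dir: west) ~> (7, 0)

// 94. pop() ~> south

// 95. move(dir: north) ~> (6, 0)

// 96. pop() ~> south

// 97. move(dir: north) ~> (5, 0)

// 98. sense(dir: north) ~> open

// 99. push(x: north) ~> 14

// 100. move(dir: north) ~> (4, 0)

// 101. sense(dir: east) ~> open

// 102. push(x: east) ~> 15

// 103. move(dir: east) ~> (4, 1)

// 104. sense(dir: north) ~> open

// 105. push(x: north) ~> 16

// 106. move(dir: north) ~> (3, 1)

// 107. sense(dir: west) ~> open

// 108. push(x: west) ~> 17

// 109. move(dir: west) ~> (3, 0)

// 110. sense(dir: north) ~> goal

// 111. move(dir: north) ~> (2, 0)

Answer: (2, 0)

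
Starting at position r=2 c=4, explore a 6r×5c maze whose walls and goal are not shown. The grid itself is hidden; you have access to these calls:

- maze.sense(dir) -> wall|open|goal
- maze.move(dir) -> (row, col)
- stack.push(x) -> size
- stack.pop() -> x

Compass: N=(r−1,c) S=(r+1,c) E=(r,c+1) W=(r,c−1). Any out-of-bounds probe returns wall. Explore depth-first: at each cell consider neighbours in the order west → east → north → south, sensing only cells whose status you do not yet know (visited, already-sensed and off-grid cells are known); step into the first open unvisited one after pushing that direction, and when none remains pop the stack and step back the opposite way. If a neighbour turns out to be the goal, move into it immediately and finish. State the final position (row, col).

Using maze.sense passing west, → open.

I call stack.push passing west, → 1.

I try maze.move passing west, giving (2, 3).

I use maze.sense passing west, giving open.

Invoking stack.push passing west, → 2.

Using maze.move passing west, and observe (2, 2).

I run maze.sense passing west, and get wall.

Invoking maze.sense passing north, and observe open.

Then stack.push passing north, giving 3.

Now I run maze.move passing north, and observe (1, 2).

Invoking maze.sense passing west, which returns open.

Now I run stack.push passing west, and get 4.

Invoking maze.move passing west, → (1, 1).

I try maze.sense passing west, yielding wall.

Now I run maze.sense passing north, which returns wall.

I use stack.pop, yielding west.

I use maze.move passing east, giving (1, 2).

I call maze.sense passing east, → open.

I use stack.push passing east, which returns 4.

I call maze.move passing east, yielding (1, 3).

I call maze.sense passing east, giving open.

I use stack.push passing east, giving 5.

Then maze.move passing east, and see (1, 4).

Calling maze.sense passing north, — result: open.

I use stack.push passing north, giving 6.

I run maze.move passing north, yielding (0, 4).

Then maze.sense passing west, and see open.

I use stack.push passing west, yielding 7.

Then maze.move passing west, and get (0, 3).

I try maze.sense passing west, which returns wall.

Calling stack.pop, giving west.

Then maze.move passing east, yielding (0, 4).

I run stack.pop(), → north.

I run maze.move passing south, : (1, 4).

Calling stack.pop, — result: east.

I use maze.move passing west, and get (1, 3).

Invoking stack.pop(), giving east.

I run maze.move passing west, — result: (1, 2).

I invoke stack.pop(), → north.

I invoke maze.move passing south, → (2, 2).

Using maze.sense passing south, and see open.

Invoking stack.push passing south, giving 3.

Invoking maze.move passing south, and get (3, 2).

I try maze.sense passing west, : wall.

Then maze.sense passing east, yielding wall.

Now I run maze.sense passing south, : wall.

Calling stack.pop, → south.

I try maze.move passing north, which returns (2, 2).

Invoking stack.pop, → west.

I run maze.move passing east, and see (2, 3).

I use stack.pop(), → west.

I invoke maze.move passing east, and see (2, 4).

I invoke maze.sense passing south, and see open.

I call stack.push passing south, which returns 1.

I try maze.move passing south, and observe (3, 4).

I call maze.sense passing south, → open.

I call stack.push passing south, yielding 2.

I invoke maze.move passing south, and see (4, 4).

I use maze.sense passing west, and get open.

I call stack.push passing west, and see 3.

I call maze.move passing west, and see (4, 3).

I run maze.sense passing south, — result: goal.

Calling maze.move passing south, and see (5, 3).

Answer: (5, 3)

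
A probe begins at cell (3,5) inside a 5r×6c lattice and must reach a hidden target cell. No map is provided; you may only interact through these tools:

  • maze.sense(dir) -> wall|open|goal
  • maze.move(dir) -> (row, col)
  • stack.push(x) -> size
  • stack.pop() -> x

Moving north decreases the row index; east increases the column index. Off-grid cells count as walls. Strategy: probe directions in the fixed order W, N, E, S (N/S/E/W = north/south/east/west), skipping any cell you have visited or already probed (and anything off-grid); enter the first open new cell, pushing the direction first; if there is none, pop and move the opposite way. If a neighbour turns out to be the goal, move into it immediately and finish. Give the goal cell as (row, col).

I try sense passing dir=west, which returns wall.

I try sense passing dir=north, and get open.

I use push passing x=north, giving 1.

Next I call move passing dir=north, → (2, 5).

Calling sense passing dir=west, which returns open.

Then push passing x=west, and see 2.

I try move passing dir=west, and see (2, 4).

Then sense passing dir=west, giving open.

I call push passing x=west, : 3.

Then move passing dir=west, giving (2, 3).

Then sense passing dir=west, yielding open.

I try push passing x=west, which returns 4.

Then move passing dir=west, — result: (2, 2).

Invoking sense passing dir=west, → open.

Using push passing x=west, yielding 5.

Now I run move passing dir=west, and get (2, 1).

I try sense passing dir=west, and observe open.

I run push passing x=west, and see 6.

I try move passing dir=west, giving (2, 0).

Invoking sense passing dir=north, and see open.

I run push passing x=north, and see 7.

I invoke move passing dir=north, and observe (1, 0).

Now I run sense passing dir=north, giving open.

Now I run push passing x=north, : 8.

Now I run move passing dir=north, and get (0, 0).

Using sense passing dir=east, — result: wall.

Now I run pop, — result: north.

Calling move passing dir=south, → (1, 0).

Invoking sense passing dir=east, and observe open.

I call push passing x=east, — result: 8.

Invoking move passing dir=east, giving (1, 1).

I invoke sense passing dir=east, — result: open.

I run push passing x=east, and get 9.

I try move passing dir=east, which returns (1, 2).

Calling sense passing dir=north, and see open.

I use push passing x=north, which returns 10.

I try move passing dir=north, and observe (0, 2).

I call sense passing dir=east, giving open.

I run push passing x=east, and see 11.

Now I run move passing dir=east, and see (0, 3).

Then sense passing dir=east, yielding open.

Then push passing x=east, : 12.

Next I call move passing dir=east, and observe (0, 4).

Using sense passing dir=east, — result: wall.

Using sense passing dir=south, giving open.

Invoking push passing x=south, which returns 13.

Next I call move passing dir=south, and see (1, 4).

Using sense passing dir=west, and see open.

Now I run push passing x=west, : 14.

Invoking move passing dir=west, and observe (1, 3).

Next I call pop(), : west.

I call move passing dir=east, → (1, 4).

I run sense passing dir=east, and observe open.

I invoke push passing x=east, which returns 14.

Next I call move passing dir=east, : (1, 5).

I use pop(), which returns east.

Next I call move passing dir=west, which returns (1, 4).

Next I call pop, which returns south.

I use move passing dir=north, : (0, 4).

I invoke pop(), giving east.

Invoking move passing dir=west, yielding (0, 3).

I use pop(), — result: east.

I run move passing dir=west, yielding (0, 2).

Invoking pop(), giving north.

I use move passing dir=south, and observe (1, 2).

Calling pop, — result: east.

Now I run move passing dir=west, and get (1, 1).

I call pop, which returns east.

Then move passing dir=west, which returns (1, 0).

I invoke pop, → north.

I call move passing dir=south, which returns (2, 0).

Then sense passing dir=south, and get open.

I call push passing x=south, and see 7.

I use move passing dir=south, and see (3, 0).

I try sense passing dir=east, which returns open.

Using push passing x=east, — result: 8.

Then move passing dir=east, and see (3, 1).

Calling sense passing dir=east, yielding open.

Using push passing x=east, yielding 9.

I run move passing dir=east, → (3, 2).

Then sense passing dir=east, which returns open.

I try push passing x=east, → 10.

Next I call move passing dir=east, which returns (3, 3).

Next I call sense passing dir=south, giving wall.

I use pop, : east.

Then move passing dir=west, and observe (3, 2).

I use sense passing dir=south, and observe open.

I run push passing x=south, yielding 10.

Then move passing dir=south, giving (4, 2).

Next I call sense passing dir=west, and observe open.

I call push passing x=west, yielding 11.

Invoking move passing dir=west, and see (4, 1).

Now I run sense passing dir=west, and observe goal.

Next I call move passing dir=west, and get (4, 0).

Answer: (4, 0)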